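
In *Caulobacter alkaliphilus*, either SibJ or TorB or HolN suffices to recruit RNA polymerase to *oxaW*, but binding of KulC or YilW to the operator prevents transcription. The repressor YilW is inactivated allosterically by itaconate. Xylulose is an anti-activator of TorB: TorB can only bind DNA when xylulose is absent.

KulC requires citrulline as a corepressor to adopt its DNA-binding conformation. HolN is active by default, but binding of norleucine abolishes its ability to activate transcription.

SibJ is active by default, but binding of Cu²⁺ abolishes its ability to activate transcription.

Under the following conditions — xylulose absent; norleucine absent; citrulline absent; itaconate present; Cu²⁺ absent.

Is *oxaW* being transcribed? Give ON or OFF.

ON

Citrulline is absent, so KulC is inactive.
Itaconate is present, so YilW is inactive.
Cu²⁺ is absent, so SibJ is active.
Xylulose is absent, so TorB is active.
Norleucine is absent, so HolN is active.
Activator SibJ is present, so *oxaW* is transcribed.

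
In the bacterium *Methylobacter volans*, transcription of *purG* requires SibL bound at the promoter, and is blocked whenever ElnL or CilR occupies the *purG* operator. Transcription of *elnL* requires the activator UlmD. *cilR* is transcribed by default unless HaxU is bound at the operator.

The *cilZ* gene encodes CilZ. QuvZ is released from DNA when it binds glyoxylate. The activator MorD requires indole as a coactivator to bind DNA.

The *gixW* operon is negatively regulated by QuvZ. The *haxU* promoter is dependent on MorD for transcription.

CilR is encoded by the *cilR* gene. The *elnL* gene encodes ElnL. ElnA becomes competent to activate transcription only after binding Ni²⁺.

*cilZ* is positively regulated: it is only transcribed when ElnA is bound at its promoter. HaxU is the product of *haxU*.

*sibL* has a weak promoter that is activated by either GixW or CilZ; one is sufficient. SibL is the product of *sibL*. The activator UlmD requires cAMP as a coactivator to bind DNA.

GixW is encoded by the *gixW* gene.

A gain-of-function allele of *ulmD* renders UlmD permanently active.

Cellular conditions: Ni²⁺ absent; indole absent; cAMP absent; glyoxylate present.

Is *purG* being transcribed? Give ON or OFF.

OFF

UlmD is constitutively active in this strain.
No repressor is bound and UlmD is active, so *elnL* is transcribed.
So ElnL is produced and active.
Glyoxylate is present, so QuvZ is inactive.
With no repressor bound, *gixW* is transcribed.
So GixW is produced and active.
Ni²⁺ is absent, so ElnA is inactive.
Required activator ElnA is absent, so *cilZ* is not transcribed.
So CilZ is not produced.
Activator GixW is present, so *sibL* is transcribed.
So SibL is produced and active.
Indole is absent, so MorD is inactive.
Required activator MorD is absent, so *haxU* is not transcribed.
So HaxU is not produced.
With no repressor bound, *cilR* is transcribed.
So CilR is produced and active.
With repressor ElnL bound, *purG* is not transcribed.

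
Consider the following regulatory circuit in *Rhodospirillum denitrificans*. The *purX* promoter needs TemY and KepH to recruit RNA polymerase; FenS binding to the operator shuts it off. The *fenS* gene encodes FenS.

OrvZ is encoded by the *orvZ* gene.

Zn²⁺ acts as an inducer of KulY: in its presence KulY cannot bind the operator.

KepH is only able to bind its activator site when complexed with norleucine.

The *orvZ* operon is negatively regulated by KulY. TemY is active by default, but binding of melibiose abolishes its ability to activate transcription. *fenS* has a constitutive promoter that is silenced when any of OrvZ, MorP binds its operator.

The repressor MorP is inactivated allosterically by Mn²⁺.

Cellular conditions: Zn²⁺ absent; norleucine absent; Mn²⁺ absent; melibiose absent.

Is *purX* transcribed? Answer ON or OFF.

Melibiose is absent, so TemY is active.
Norleucine is absent, so KepH is inactive.
Zn²⁺ is absent, so KulY is active.
With repressor KulY bound, *orvZ* is not transcribed.
So OrvZ is not produced.
Mn²⁺ is absent, so MorP is active.
With repressor MorP bound, *fenS* is not transcribed.
So FenS is not produced.
Required activator KepH is absent, so *purX* is not transcribed.

OFF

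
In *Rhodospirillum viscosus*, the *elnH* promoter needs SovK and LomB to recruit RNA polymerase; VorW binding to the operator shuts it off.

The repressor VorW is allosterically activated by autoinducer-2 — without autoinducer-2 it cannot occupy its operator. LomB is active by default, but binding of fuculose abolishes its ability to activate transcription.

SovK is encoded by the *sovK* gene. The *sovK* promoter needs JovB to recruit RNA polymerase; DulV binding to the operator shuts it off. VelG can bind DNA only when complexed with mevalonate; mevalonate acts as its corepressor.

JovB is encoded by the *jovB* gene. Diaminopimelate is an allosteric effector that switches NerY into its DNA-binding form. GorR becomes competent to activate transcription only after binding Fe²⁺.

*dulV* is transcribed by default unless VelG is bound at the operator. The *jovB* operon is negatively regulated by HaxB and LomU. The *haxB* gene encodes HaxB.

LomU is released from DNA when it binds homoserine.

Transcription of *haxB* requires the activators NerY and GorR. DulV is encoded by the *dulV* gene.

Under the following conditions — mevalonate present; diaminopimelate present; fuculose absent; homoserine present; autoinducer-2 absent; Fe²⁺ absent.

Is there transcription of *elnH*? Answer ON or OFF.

ON

Diaminopimelate is present, so NerY is active.
Fe²⁺ is absent, so GorR is inactive.
Required activator GorR is absent, so *haxB* is not transcribed.
So HaxB is not produced.
Homoserine is present, so LomU is inactive.
With no repressor bound, *jovB* is transcribed.
So JovB is produced and active.
Mevalonate is present, so VelG is active.
With repressor VelG bound, *dulV* is not transcribed.
So DulV is not produced.
No repressor is bound and JovB is active, so *sovK* is transcribed.
So SovK is produced and active.
Fuculose is absent, so LomB is active.
Autoinducer-2 is absent, so VorW is inactive.
No repressor is bound and SovK and LomB are active, so *elnH* is transcribed.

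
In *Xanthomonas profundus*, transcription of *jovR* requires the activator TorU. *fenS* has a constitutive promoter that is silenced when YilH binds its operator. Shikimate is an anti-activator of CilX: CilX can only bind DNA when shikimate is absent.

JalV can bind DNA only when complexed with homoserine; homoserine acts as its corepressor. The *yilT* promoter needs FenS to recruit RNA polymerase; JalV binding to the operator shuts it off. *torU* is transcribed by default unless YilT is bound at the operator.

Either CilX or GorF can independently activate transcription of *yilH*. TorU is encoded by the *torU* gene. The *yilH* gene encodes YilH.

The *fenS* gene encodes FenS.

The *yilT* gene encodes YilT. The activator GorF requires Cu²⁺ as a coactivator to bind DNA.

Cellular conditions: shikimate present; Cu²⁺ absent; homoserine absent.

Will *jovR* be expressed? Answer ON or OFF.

Shikimate is present, so CilX is inactive.
Cu²⁺ is absent, so GorF is inactive.
No activator is available at the *yilH* promoter, so *yilH* is not transcribed.
So YilH is not produced.
With no repressor bound, *fenS* is transcribed.
So FenS is produced and active.
Homoserine is absent, so JalV is inactive.
No repressor is bound and FenS is active, so *yilT* is transcribed.
So YilT is produced and active.
With repressor YilT bound, *torU* is not transcribed.
So TorU is not produced.
Required activator TorU is absent, so *jovR* is not transcribed.

OFF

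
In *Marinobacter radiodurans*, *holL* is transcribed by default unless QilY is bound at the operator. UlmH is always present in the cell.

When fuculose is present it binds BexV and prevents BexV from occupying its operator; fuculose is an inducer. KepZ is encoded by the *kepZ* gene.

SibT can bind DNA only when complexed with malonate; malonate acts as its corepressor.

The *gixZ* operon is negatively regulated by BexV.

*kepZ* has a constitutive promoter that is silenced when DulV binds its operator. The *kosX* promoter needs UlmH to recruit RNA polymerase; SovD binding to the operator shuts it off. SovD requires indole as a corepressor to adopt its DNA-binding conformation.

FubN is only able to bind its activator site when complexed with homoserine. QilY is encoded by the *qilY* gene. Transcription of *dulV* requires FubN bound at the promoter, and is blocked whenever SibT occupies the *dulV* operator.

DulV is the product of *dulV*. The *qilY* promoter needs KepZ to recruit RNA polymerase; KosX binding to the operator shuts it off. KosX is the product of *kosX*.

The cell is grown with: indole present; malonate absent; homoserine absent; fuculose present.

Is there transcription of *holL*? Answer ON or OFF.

OFF

Malonate is absent, so SibT is inactive.
Homoserine is absent, so FubN is inactive.
Required activator FubN is absent, so *dulV* is not transcribed.
So DulV is not produced.
With no repressor bound, *kepZ* is transcribed.
So KepZ is produced and active.
Indole is present, so SovD is active.
UlmH is produced constitutively and is active.
With repressor SovD bound, *kosX* is not transcribed.
So KosX is not produced.
No repressor is bound and KepZ is active, so *qilY* is transcribed.
So QilY is produced and active.
With repressor QilY bound, *holL* is not transcribed.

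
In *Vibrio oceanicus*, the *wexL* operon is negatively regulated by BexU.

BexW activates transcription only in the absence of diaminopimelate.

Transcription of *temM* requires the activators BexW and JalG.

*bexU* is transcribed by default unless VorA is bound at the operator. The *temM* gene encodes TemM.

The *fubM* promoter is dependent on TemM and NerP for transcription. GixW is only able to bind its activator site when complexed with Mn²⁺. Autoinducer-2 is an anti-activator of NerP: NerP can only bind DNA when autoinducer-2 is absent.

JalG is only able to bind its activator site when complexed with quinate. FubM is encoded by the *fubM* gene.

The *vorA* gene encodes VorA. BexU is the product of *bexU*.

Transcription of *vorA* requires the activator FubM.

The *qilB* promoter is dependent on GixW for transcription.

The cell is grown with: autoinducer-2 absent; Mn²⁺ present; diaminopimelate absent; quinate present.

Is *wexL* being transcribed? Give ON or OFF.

Diaminopimelate is absent, so BexW is active.
Quinate is present, so JalG is active.
No repressor is bound and BexW and JalG are active, so *temM* is transcribed.
So TemM is produced and active.
Autoinducer-2 is absent, so NerP is active.
No repressor is bound and TemM and NerP are active, so *fubM* is transcribed.
So FubM is produced and active.
No repressor is bound and FubM is active, so *vorA* is transcribed.
So VorA is produced and active.
With repressor VorA bound, *bexU* is not transcribed.
So BexU is not produced.
With no repressor bound, *wexL* is transcribed.

ON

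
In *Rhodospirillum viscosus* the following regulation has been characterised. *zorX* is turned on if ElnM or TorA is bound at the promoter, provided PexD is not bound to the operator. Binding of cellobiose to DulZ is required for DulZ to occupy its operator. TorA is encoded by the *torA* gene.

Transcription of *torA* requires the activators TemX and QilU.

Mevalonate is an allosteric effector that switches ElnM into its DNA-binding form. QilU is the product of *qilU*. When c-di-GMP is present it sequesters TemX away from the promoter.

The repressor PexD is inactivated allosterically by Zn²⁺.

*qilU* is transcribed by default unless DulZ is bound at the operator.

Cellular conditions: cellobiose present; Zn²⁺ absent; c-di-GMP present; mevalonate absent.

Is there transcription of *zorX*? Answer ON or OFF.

Zn²⁺ is absent, so PexD is active.
Mevalonate is absent, so ElnM is inactive.
c-di-GMP is present, so TemX is inactive.
Cellobiose is present, so DulZ is active.
With repressor DulZ bound, *qilU* is not transcribed.
So QilU is not produced.
Required activator TemX is absent, so *torA* is not transcribed.
So TorA is not produced.
With repressor PexD bound, *zorX* is not transcribed.

OFF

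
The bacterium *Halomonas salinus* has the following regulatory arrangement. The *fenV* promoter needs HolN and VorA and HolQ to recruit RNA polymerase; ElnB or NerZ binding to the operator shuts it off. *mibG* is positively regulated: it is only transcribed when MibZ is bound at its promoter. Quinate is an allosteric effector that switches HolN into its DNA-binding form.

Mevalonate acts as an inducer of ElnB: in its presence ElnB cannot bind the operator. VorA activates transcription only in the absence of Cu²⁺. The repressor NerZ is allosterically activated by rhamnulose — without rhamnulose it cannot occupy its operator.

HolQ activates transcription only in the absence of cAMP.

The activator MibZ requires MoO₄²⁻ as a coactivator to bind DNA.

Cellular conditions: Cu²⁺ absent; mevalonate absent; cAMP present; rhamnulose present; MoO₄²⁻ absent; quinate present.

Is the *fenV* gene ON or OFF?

OFF

Mevalonate is absent, so ElnB is active.
Quinate is present, so HolN is active.
Cu²⁺ is absent, so VorA is active.
cAMP is present, so HolQ is inactive.
Rhamnulose is present, so NerZ is active.
With repressor ElnB bound, *fenV* is not transcribed.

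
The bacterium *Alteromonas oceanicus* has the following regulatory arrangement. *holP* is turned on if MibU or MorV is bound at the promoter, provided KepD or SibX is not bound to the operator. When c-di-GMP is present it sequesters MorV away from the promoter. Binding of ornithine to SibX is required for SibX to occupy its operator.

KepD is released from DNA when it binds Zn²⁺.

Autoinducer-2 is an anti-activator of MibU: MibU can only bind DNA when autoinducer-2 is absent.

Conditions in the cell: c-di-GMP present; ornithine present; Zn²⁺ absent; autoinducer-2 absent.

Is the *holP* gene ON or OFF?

Zn²⁺ is absent, so KepD is active.
Ornithine is present, so SibX is active.
Autoinducer-2 is absent, so MibU is active.
c-di-GMP is present, so MorV is inactive.
With repressor KepD bound, *holP* is not transcribed.

OFF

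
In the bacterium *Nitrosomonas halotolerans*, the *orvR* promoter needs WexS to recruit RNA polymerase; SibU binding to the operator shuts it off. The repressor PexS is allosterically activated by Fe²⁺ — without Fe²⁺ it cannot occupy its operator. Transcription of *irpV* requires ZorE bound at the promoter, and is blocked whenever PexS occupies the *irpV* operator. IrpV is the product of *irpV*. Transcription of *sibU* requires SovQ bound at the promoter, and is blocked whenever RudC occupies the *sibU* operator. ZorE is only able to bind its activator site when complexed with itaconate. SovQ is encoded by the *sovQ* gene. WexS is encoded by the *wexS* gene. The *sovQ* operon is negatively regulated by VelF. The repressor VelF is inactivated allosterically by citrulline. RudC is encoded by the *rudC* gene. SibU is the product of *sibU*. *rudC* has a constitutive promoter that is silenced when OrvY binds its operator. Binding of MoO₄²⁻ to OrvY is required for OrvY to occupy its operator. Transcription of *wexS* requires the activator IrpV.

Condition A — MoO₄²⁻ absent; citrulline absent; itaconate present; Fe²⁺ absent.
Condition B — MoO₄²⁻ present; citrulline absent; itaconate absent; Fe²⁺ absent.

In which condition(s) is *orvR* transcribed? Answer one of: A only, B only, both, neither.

Condition A:
MoO₄²⁻ is absent, so OrvY is inactive.
With no repressor bound, *rudC* is transcribed.
So RudC is produced and active.
Citrulline is absent, so VelF is active.
With repressor VelF bound, *sovQ* is not transcribed.
So SovQ is not produced.
With repressor RudC bound, *sibU* is not transcribed.
So SibU is not produced.
Itaconate is present, so ZorE is active.
Fe²⁺ is absent, so PexS is inactive.
No repressor is bound and ZorE is active, so *irpV* is transcribed.
So IrpV is produced and active.
No repressor is bound and IrpV is active, so *wexS* is transcribed.
So WexS is produced and active.
No repressor is bound and WexS is active, so *orvR* is transcribed.
→ *orvR* is ON in A.
Condition B:
MoO₄²⁻ is present, so OrvY is active.
With repressor OrvY bound, *rudC* is not transcribed.
So RudC is not produced.
Citrulline is absent, so VelF is active.
With repressor VelF bound, *sovQ* is not transcribed.
So SovQ is not produced.
Required activator SovQ is absent, so *sibU* is not transcribed.
So SibU is not produced.
Itaconate is absent, so ZorE is inactive.
Fe²⁺ is absent, so PexS is inactive.
Required activator ZorE is absent, so *irpV* is not transcribed.
So IrpV is not produced.
Required activator IrpV is absent, so *wexS* is not transcribed.
So WexS is not produced.
Required activator WexS is absent, so *orvR* is not transcribed.
→ *orvR* is OFF in B.

A only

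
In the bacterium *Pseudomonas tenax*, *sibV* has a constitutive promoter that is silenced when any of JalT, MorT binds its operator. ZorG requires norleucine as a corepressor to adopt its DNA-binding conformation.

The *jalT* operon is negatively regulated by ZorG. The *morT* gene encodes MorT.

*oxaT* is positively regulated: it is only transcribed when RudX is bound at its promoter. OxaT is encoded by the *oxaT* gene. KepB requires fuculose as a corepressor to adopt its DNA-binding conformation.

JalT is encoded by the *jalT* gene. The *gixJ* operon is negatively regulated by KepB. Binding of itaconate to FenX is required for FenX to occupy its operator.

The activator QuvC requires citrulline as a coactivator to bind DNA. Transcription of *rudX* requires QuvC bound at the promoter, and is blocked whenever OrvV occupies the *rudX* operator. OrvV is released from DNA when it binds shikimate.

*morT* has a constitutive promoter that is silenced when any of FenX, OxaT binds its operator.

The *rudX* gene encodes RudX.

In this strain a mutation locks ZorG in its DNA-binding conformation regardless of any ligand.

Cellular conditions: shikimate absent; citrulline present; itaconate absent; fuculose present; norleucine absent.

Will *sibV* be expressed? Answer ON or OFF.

ZorG is constitutively active in this strain.
With repressor ZorG bound, *jalT* is not transcribed.
So JalT is not produced.
Itaconate is absent, so FenX is inactive.
Citrulline is present, so QuvC is active.
Shikimate is absent, so OrvV is active.
With repressor OrvV bound, *rudX* is not transcribed.
So RudX is not produced.
Required activator RudX is absent, so *oxaT* is not transcribed.
So OxaT is not produced.
With no repressor bound, *morT* is transcribed.
So MorT is produced and active.
With repressor MorT bound, *sibV* is not transcribed.

OFF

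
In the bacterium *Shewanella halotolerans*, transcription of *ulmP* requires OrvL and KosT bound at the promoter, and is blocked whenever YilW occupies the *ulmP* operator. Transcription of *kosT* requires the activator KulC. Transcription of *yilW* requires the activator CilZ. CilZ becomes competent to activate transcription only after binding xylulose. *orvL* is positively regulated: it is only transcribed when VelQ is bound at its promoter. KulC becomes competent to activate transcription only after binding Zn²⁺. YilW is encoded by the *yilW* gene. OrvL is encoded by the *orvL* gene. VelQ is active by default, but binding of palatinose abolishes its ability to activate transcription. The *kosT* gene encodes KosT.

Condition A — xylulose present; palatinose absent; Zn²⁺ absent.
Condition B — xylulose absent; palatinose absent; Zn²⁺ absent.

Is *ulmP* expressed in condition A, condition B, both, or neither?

neither

Condition A:
Xylulose is present, so CilZ is active.
No repressor is bound and CilZ is active, so *yilW* is transcribed.
So YilW is produced and active.
Palatinose is absent, so VelQ is active.
No repressor is bound and VelQ is active, so *orvL* is transcribed.
So OrvL is produced and active.
Zn²⁺ is absent, so KulC is inactive.
Required activator KulC is absent, so *kosT* is not transcribed.
So KosT is not produced.
With repressor YilW bound, *ulmP* is not transcribed.
→ *ulmP* is OFF in A.
Condition B:
Xylulose is absent, so CilZ is inactive.
Required activator CilZ is absent, so *yilW* is not transcribed.
So YilW is not produced.
Palatinose is absent, so VelQ is active.
No repressor is bound and VelQ is active, so *orvL* is transcribed.
So OrvL is produced and active.
Zn²⁺ is absent, so KulC is inactive.
Required activator KulC is absent, so *kosT* is not transcribed.
So KosT is not produced.
Required activator KosT is absent, so *ulmP* is not transcribed.
→ *ulmP* is OFF in B.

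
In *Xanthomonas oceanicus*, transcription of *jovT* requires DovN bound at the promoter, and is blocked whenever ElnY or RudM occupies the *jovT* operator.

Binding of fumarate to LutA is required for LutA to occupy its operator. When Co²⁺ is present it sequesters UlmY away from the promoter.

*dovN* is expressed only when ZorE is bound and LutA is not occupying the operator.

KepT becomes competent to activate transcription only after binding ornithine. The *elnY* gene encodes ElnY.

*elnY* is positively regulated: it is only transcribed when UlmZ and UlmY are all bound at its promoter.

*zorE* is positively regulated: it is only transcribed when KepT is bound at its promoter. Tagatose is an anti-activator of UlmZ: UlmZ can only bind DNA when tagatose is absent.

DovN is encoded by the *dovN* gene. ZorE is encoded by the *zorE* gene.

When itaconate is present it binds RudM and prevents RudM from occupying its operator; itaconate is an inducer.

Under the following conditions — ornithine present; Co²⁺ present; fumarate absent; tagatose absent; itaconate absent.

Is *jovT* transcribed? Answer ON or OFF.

OFF

Tagatose is absent, so UlmZ is active.
Co²⁺ is present, so UlmY is inactive.
Required activator UlmY is absent, so *elnY* is not transcribed.
So ElnY is not produced.
Fumarate is absent, so LutA is inactive.
Ornithine is present, so KepT is active.
No repressor is bound and KepT is active, so *zorE* is transcribed.
So ZorE is produced and active.
No repressor is bound and ZorE is active, so *dovN* is transcribed.
So DovN is produced and active.
Itaconate is absent, so RudM is active.
With repressor RudM bound, *jovT* is not transcribed.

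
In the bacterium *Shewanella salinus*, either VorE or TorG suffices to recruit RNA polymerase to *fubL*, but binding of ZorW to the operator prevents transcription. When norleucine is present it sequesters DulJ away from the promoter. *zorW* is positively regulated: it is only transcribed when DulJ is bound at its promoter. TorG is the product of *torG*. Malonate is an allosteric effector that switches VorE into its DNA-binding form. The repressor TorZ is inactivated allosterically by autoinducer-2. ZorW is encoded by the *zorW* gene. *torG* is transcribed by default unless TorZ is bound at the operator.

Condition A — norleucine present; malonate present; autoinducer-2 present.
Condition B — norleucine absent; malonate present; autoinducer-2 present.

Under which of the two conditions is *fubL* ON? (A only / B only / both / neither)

Condition A:
Norleucine is present, so DulJ is inactive.
Required activator DulJ is absent, so *zorW* is not transcribed.
So ZorW is not produced.
Malonate is present, so VorE is active.
Autoinducer-2 is present, so TorZ is inactive.
With no repressor bound, *torG* is transcribed.
So TorG is produced and active.
Activator VorE is present, so *fubL* is transcribed.
→ *fubL* is ON in A.
Condition B:
Norleucine is absent, so DulJ is active.
No repressor is bound and DulJ is active, so *zorW* is transcribed.
So ZorW is produced and active.
Malonate is present, so VorE is active.
Autoinducer-2 is present, so TorZ is inactive.
With no repressor bound, *torG* is transcribed.
So TorG is produced and active.
With repressor ZorW bound, *fubL* is not transcribed.
→ *fubL* is OFF in B.

A only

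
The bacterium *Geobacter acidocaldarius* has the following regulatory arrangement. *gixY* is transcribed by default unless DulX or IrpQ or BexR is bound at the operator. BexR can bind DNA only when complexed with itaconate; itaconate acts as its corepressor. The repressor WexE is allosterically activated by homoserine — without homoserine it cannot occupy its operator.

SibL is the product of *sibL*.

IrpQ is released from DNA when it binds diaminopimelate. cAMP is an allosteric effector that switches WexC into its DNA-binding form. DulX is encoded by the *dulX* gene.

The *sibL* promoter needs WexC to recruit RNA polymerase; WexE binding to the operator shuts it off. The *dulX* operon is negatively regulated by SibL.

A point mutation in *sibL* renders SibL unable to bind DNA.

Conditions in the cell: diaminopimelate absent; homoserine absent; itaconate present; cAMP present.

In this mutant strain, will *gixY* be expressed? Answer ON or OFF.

OFF

SibL is non-functional in this strain, so it has no effect.
With no repressor bound, *dulX* is transcribed.
So DulX is produced and active.
Diaminopimelate is absent, so IrpQ is active.
Itaconate is present, so BexR is active.
With repressor DulX bound, *gixY* is not transcribed.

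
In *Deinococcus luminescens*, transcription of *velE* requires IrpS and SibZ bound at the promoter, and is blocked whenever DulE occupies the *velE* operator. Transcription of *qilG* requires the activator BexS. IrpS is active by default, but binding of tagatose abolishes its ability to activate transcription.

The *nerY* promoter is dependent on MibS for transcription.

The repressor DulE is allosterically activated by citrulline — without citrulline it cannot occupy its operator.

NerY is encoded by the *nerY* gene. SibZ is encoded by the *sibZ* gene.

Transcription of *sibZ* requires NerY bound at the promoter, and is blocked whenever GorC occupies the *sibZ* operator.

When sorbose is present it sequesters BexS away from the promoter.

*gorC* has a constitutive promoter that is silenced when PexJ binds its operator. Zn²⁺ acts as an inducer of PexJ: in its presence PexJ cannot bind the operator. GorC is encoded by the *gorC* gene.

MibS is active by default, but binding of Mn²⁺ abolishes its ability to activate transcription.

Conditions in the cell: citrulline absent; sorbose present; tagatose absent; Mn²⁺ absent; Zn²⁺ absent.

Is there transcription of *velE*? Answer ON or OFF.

ON

Tagatose is absent, so IrpS is active.
Zn²⁺ is absent, so PexJ is active.
With repressor PexJ bound, *gorC* is not transcribed.
So GorC is not produced.
Mn²⁺ is absent, so MibS is active.
No repressor is bound and MibS is active, so *nerY* is transcribed.
So NerY is produced and active.
No repressor is bound and NerY is active, so *sibZ* is transcribed.
So SibZ is produced and active.
Citrulline is absent, so DulE is inactive.
No repressor is bound and IrpS and SibZ are active, so *velE* is transcribed.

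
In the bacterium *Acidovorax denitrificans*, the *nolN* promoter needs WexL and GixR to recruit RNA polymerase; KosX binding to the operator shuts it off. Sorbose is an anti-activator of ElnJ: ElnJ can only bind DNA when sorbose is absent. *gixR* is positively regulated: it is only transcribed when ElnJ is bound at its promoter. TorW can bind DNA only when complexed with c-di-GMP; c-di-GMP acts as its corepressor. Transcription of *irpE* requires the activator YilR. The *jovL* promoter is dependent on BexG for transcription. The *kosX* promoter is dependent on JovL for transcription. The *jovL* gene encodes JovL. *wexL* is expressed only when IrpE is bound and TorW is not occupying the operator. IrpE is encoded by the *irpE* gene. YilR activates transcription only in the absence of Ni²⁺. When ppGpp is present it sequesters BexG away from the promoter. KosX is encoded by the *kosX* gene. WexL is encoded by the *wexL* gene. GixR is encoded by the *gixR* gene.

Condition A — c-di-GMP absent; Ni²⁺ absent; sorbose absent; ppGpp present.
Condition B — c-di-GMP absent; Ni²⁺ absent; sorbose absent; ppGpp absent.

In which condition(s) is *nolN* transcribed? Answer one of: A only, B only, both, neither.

A only

Condition A:
c-di-GMP is absent, so TorW is inactive.
Ni²⁺ is absent, so YilR is active.
No repressor is bound and YilR is active, so *irpE* is transcribed.
So IrpE is produced and active.
No repressor is bound and IrpE is active, so *wexL* is transcribed.
So WexL is produced and active.
Sorbose is absent, so ElnJ is active.
No repressor is bound and ElnJ is active, so *gixR* is transcribed.
So GixR is produced and active.
ppGpp is present, so BexG is inactive.
Required activator BexG is absent, so *jovL* is not transcribed.
So JovL is not produced.
Required activator JovL is absent, so *kosX* is not transcribed.
So KosX is not produced.
No repressor is bound and WexL and GixR are active, so *nolN* is transcribed.
→ *nolN* is ON in A.
Condition B:
c-di-GMP is absent, so TorW is inactive.
Ni²⁺ is absent, so YilR is active.
No repressor is bound and YilR is active, so *irpE* is transcribed.
So IrpE is produced and active.
No repressor is bound and IrpE is active, so *wexL* is transcribed.
So WexL is produced and active.
Sorbose is absent, so ElnJ is active.
No repressor is bound and ElnJ is active, so *gixR* is transcribed.
So GixR is produced and active.
ppGpp is absent, so BexG is active.
No repressor is bound and BexG is active, so *jovL* is transcribed.
So JovL is produced and active.
No repressor is bound and JovL is active, so *kosX* is transcribed.
So KosX is produced and active.
With repressor KosX bound, *nolN* is not transcribed.
→ *nolN* is OFF in B.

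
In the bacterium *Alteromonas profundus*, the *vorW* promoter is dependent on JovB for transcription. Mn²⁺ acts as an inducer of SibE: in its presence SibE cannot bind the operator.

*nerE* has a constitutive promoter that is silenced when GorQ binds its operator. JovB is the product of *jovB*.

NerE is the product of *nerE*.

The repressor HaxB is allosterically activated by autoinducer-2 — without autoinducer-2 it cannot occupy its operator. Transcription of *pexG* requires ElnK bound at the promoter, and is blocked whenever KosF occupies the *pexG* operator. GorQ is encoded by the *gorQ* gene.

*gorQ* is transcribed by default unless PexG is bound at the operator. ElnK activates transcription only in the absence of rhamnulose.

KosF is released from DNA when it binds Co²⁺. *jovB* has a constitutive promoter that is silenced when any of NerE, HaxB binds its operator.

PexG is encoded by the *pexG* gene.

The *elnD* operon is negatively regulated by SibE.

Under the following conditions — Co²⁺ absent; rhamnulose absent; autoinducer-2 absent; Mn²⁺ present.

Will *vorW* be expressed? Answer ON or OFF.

ON

Co²⁺ is absent, so KosF is active.
Rhamnulose is absent, so ElnK is active.
With repressor KosF bound, *pexG* is not transcribed.
So PexG is not produced.
With no repressor bound, *gorQ* is transcribed.
So GorQ is produced and active.
With repressor GorQ bound, *nerE* is not transcribed.
So NerE is not produced.
Autoinducer-2 is absent, so HaxB is inactive.
With no repressor bound, *jovB* is transcribed.
So JovB is produced and active.
No repressor is bound and JovB is active, so *vorW* is transcribed.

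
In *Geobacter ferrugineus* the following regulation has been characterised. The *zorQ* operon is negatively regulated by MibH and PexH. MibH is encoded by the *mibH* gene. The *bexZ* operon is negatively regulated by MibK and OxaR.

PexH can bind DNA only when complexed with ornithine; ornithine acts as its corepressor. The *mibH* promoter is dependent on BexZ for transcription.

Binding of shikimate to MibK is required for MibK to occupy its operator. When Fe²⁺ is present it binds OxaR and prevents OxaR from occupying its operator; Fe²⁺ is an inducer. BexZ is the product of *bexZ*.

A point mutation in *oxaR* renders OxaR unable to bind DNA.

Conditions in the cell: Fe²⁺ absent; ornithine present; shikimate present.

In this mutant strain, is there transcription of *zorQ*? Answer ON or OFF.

Shikimate is present, so MibK is active.
OxaR is non-functional in this strain, so it has no effect.
With repressor MibK bound, *bexZ* is not transcribed.
So BexZ is not produced.
Required activator BexZ is absent, so *mibH* is not transcribed.
So MibH is not produced.
Ornithine is present, so PexH is active.
With repressor PexH bound, *zorQ* is not transcribed.

OFF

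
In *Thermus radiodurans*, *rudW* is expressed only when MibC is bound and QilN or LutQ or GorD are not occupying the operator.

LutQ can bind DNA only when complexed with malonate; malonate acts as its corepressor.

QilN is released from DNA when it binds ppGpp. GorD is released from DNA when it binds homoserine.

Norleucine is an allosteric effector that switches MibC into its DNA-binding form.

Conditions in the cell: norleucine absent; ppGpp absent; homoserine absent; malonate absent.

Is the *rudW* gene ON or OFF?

ppGpp is absent, so QilN is active.
Malonate is absent, so LutQ is inactive.
Norleucine is absent, so MibC is inactive.
Homoserine is absent, so GorD is active.
With repressor QilN bound, *rudW* is not transcribed.

OFF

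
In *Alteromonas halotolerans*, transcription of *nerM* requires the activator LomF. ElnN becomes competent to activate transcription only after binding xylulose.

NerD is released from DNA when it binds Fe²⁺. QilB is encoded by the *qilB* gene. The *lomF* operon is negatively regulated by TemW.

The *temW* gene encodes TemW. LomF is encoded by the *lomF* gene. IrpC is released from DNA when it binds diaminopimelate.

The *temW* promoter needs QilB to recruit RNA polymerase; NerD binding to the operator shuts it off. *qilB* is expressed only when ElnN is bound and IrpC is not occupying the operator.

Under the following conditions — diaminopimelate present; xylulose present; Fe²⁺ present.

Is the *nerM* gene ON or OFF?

OFF

Diaminopimelate is present, so IrpC is inactive.
Xylulose is present, so ElnN is active.
No repressor is bound and ElnN is active, so *qilB* is transcribed.
So QilB is produced and active.
Fe²⁺ is present, so NerD is inactive.
No repressor is bound and QilB is active, so *temW* is transcribed.
So TemW is produced and active.
With repressor TemW bound, *lomF* is not transcribed.
So LomF is not produced.
Required activator LomF is absent, so *nerM* is not transcribed.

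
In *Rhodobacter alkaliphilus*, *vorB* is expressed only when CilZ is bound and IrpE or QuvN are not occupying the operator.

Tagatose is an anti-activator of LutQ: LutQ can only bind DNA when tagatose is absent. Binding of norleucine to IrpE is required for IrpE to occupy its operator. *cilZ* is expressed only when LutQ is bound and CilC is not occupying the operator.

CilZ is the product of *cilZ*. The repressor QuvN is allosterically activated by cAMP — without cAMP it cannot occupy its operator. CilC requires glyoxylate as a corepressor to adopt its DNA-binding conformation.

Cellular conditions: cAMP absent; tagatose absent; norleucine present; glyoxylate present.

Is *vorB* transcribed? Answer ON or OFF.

Norleucine is present, so IrpE is active.
Glyoxylate is present, so CilC is active.
Tagatose is absent, so LutQ is active.
With repressor CilC bound, *cilZ* is not transcribed.
So CilZ is not produced.
cAMP is absent, so QuvN is inactive.
With repressor IrpE bound, *vorB* is not transcribed.

OFF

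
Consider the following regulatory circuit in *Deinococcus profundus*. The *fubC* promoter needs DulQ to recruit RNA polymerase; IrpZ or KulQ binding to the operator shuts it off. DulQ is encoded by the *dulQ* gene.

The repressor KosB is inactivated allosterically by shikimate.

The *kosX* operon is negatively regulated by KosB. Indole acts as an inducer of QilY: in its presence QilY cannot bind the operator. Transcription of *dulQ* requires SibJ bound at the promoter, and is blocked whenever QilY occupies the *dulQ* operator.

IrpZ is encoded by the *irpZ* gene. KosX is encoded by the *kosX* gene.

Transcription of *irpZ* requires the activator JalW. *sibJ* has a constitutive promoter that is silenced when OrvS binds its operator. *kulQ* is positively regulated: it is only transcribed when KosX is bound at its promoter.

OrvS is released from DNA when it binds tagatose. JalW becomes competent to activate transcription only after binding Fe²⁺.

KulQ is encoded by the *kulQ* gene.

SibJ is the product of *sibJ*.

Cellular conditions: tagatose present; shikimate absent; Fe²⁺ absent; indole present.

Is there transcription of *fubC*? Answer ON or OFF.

ON

Fe²⁺ is absent, so JalW is inactive.
Required activator JalW is absent, so *irpZ* is not transcribed.
So IrpZ is not produced.
Tagatose is present, so OrvS is inactive.
With no repressor bound, *sibJ* is transcribed.
So SibJ is produced and active.
Indole is present, so QilY is inactive.
No repressor is bound and SibJ is active, so *dulQ* is transcribed.
So DulQ is produced and active.
Shikimate is absent, so KosB is active.
With repressor KosB bound, *kosX* is not transcribed.
So KosX is not produced.
Required activator KosX is absent, so *kulQ* is not transcribed.
So KulQ is not produced.
No repressor is bound and DulQ is active, so *fubC* is transcribed.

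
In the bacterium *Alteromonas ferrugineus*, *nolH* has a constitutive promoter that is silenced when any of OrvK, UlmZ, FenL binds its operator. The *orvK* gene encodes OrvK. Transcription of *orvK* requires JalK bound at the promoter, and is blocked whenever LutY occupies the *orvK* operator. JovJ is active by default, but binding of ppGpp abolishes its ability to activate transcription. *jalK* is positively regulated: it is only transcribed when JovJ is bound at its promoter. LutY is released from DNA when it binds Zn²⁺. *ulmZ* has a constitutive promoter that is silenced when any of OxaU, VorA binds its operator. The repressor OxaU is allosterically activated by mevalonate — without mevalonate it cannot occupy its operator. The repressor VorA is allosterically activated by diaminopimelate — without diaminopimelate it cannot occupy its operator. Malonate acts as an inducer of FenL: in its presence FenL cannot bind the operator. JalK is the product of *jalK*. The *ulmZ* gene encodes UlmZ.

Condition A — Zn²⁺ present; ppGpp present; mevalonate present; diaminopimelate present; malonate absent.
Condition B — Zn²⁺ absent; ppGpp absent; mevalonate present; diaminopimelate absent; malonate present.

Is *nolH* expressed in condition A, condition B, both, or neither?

B only

Condition A:
Zn²⁺ is present, so LutY is inactive.
ppGpp is present, so JovJ is inactive.
Required activator JovJ is absent, so *jalK* is not transcribed.
So JalK is not produced.
Required activator JalK is absent, so *orvK* is not transcribed.
So OrvK is not produced.
Mevalonate is present, so OxaU is active.
Diaminopimelate is present, so VorA is active.
With repressor OxaU bound, *ulmZ* is not transcribed.
So UlmZ is not produced.
Malonate is absent, so FenL is active.
With repressor FenL bound, *nolH* is not transcribed.
→ *nolH* is OFF in A.
Condition B:
Zn²⁺ is absent, so LutY is active.
ppGpp is absent, so JovJ is active.
No repressor is bound and JovJ is active, so *jalK* is transcribed.
So JalK is produced and active.
With repressor LutY bound, *orvK* is not transcribed.
So OrvK is not produced.
Mevalonate is present, so OxaU is active.
Diaminopimelate is absent, so VorA is inactive.
With repressor OxaU bound, *ulmZ* is not transcribed.
So UlmZ is not produced.
Malonate is present, so FenL is inactive.
With no repressor bound, *nolH* is transcribed.
→ *nolH* is ON in B.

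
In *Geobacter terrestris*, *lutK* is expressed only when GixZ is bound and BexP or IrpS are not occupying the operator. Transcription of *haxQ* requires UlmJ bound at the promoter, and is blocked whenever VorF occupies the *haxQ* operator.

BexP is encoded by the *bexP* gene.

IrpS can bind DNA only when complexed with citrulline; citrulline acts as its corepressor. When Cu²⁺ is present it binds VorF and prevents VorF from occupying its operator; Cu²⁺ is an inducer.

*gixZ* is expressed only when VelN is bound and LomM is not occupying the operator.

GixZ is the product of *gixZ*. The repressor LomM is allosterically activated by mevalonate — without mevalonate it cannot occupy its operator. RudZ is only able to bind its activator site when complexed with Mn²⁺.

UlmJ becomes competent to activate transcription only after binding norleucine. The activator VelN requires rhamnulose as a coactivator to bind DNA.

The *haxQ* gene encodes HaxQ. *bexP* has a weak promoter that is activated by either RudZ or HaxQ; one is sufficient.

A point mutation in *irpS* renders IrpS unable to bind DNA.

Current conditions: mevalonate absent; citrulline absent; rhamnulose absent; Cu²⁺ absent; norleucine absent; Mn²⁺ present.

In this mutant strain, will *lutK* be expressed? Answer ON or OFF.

OFF

Mn²⁺ is present, so RudZ is active.
Norleucine is absent, so UlmJ is inactive.
Cu²⁺ is absent, so VorF is active.
With repressor VorF bound, *haxQ* is not transcribed.
So HaxQ is not produced.
Activator RudZ is present, so *bexP* is transcribed.
So BexP is produced and active.
Mevalonate is absent, so LomM is inactive.
Rhamnulose is absent, so VelN is inactive.
Required activator VelN is absent, so *gixZ* is not transcribed.
So GixZ is not produced.
IrpS is non-functional in this strain, so it has no effect.
With repressor BexP bound, *lutK* is not transcribed.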